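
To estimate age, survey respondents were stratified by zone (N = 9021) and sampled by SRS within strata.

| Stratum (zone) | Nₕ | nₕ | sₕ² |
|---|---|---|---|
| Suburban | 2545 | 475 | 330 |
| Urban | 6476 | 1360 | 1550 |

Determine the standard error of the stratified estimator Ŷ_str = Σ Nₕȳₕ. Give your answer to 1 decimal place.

Var(Ŷ_str) = Σₕ Nₕ²(1 − fₕ)sₕ²/nₕ.
Suburban: 2545²·(1 − 475/2545)·330/475 = 3.6599779 × 10^6.
Urban: 6476²·(1 − 1360/6476)·1550/1360 = 3.7759842 × 10^7.
Sum = 4.141982 × 10^7.
SE = √(4.141982 × 10^7) = 6435.8.

6435.8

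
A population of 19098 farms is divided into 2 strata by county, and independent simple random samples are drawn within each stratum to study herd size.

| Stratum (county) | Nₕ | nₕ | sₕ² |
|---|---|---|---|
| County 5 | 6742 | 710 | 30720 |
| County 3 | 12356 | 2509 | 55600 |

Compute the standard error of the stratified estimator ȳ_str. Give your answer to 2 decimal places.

3.50

Var(ȳ_str) = Σₕ Wₕ²(1 − fₕ)sₕ²/nₕ with Wₕ = Nₕ/N, N = 19098.
County 5: Wₕ = 0.35302126; term = 0.35302126²·(1 − 0.10531000)·30720/710 = 4.8243318.
County 3: Wₕ = 0.64697874; term = 0.64697874²·(1 − 0.20305924)·55600/2509 = 7.3923103.
Sum = 12.216642.
SE = √(12.216642) = 3.50.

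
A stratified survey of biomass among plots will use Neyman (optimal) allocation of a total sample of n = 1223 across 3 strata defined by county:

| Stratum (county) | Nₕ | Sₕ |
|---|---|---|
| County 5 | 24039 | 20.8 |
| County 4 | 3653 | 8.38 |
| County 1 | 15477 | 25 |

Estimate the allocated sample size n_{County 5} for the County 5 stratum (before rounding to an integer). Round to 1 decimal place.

Neyman allocation: nₕ = n·NₕSₕ / Σⱼ NⱼSⱼ.
Σ NⱼSⱼ = 24039·20.8 + 3653·8.38 + 15477·25 = 917548.34.
n_{County 5} = 1223·24039·20.8 / 917548.34 = 666.5.

666.5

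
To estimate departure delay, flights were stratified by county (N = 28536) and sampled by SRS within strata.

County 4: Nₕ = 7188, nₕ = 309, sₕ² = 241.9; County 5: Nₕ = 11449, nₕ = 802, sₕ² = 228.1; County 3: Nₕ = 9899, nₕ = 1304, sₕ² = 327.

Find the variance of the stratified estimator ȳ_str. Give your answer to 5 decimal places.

0.11631

Var(ȳ_str) = Σₕ Wₕ²(1 − fₕ)sₕ²/nₕ with Wₕ = Nₕ/N, N = 28536.
County 4: Wₕ = 0.25189235; term = 0.25189235²·(1 − 0.04298831)·241.9/309 = 0.047536212.
County 5: Wₕ = 0.40121250; term = 0.40121250²·(1 − 0.07004979)·228.1/802 = 0.042575478.
County 3: Wₕ = 0.34689515; term = 0.34689515²·(1 − 0.13173048)·327/1304 = 0.026201199.
Sum = 0.11631289.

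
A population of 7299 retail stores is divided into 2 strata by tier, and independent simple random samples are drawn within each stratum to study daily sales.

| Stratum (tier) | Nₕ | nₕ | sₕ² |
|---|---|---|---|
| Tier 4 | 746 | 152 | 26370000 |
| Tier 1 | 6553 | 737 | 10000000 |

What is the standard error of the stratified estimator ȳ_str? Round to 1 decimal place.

105.6

Var(ȳ_str) = Σₕ Wₕ²(1 − fₕ)sₕ²/nₕ with Wₕ = Nₕ/N, N = 7299.
Tier 4: Wₕ = 0.10220578; term = 0.10220578²·(1 − 0.20375335)·26370000/152 = 1442.9959.
Tier 1: Wₕ = 0.89779422; term = 0.89779422²·(1 − 0.11246757)·10000000/737 = 9706.6719.
Sum = 11149.668.
SE = √(11149.668) = 105.6.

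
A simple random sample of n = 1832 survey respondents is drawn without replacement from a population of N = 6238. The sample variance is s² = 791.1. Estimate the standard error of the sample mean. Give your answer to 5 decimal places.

Under SRS without replacement, Var(ȳ) = (1 − f)·s²/n with f = n/N = 1832/6238 = 0.29368387.
Var(ȳ) = (1 − 0.29368387)·791.1/1832 = 0.70631613·0.43182314 = 0.30500365.
SE(ȳ) = √(0.30500365) = 0.55227.

0.55227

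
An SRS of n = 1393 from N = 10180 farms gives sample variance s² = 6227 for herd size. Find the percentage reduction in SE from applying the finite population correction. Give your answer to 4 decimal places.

f = n/N = 1393/10180 = 0.13683694.
SE_no-fpc = √(s²/n) = 2.1142867; SE_fpc = √((1−f)s²/n) = 1.9643112.
Ratio = √(1−f) = 0.92906569. Reduction = 100·(1 − 0.92906569) = 7.0934%.

7.0934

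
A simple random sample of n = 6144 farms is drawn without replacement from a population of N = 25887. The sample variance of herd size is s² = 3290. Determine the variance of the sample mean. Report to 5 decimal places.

0.40839

Under SRS without replacement, Var(ȳ) = (1 − f)·s²/n with f = n/N = 6144/25887 = 0.23733921.
Var(ȳ) = (1 − 0.23733921)·3290/6144 = 0.76266079·0.53548177 = 0.40839095.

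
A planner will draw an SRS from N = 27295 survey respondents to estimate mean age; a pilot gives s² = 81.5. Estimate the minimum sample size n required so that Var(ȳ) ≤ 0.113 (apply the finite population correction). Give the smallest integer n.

703

Without fpc, n₀ = s²/D = 81.5/0.113 = 721.2389.
With fpc, (1 − n/N)·s²/n ≤ D requires n ≥ n₀/(1 + n₀/N) = 721.2389/(1 + 721.2389/27295) = 702.6716.
Rounding up, n = 703.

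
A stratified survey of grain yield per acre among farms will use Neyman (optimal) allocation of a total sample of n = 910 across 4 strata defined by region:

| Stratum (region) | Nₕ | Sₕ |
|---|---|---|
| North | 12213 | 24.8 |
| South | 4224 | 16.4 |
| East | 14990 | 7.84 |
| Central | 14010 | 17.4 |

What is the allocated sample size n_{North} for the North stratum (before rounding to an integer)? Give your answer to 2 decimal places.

375.79

Neyman allocation: nₕ = n·NₕSₕ / Σⱼ NⱼSⱼ.
Σ NⱼSⱼ = 12213·24.8 + 4224·16.4 + 14990·7.84 + 14010·17.4 = 733451.6.
n_{North} = 910·12213·24.8 / 733451.6 = 375.79.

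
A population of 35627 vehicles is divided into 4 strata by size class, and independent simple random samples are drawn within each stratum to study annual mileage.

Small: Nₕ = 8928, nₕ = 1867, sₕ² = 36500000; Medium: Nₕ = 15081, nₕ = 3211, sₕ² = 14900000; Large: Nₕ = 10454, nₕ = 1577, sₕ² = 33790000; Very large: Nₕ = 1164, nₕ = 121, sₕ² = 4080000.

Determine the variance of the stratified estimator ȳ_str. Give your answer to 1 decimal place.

3224.2

Var(ȳ_str) = Σₕ Wₕ²(1 − fₕ)sₕ²/nₕ with Wₕ = Nₕ/N, N = 35627.
Small: Wₕ = 0.25059646; term = 0.25059646²·(1 − 0.20911738)·36500000/1867 = 970.98033.
Medium: Wₕ = 0.42330255; term = 0.42330255²·(1 − 0.21291692)·14900000/3211 = 654.43771.
Large: Wₕ = 0.29342914; term = 0.29342914²·(1 − 0.15085135)·33790000/1577 = 1566.5588.
Very large: Wₕ = 0.03267185; term = 0.03267185²·(1 − 0.10395189)·4080000/121 = 32.251771.
Sum = 3224.2286.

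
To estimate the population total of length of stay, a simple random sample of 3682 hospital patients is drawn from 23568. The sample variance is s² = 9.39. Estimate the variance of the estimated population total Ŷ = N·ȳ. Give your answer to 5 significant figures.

Var(Ŷ) = N²·Var(ȳ) = N²·(1 − n/N)·s²/n.
f = 3682/23568 = 0.15622878; Var(ȳ) = 0.84377122·9.39/3682 = 0.0021518228.
Var(Ŷ) = 23568² · 0.0021518228 = 1.1952313 × 10^6.

1.1952 × 10^6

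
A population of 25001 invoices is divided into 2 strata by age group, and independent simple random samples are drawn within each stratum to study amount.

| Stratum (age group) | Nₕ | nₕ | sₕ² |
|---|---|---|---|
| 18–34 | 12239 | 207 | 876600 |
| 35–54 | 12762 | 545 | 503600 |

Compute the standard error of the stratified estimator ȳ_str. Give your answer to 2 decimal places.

Var(ȳ_str) = Σₕ Wₕ²(1 − fₕ)sₕ²/nₕ with Wₕ = Nₕ/N, N = 25001.
18–34: Wₕ = 0.48954042; term = 0.48954042²·(1 − 0.01691315)·876600/207 = 997.70034.
35–54: Wₕ = 0.51045958; term = 0.51045958²·(1 − 0.04270491)·503600/545 = 230.49302.
Sum = 1228.1934.
SE = √(1228.1934) = 35.05.

35.05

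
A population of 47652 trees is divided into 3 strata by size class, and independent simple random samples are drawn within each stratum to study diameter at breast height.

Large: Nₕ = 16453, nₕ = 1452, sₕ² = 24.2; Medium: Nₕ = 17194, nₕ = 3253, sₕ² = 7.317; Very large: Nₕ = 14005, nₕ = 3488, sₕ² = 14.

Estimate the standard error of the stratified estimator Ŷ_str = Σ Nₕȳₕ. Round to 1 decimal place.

2290.0

Var(Ŷ_str) = Σₕ Nₕ²(1 − fₕ)sₕ²/nₕ.
Large: 16453²·(1 − 1452/16453)·24.2/1452 = 4.1135242 × 10^6.
Medium: 17194²·(1 − 3253/17194)·7.317/3253 = 539162.7.
Very large: 14005²·(1 − 3488/14005)·14/3488 = 591189.27.
Sum = 5.2438762 × 10^6.
SE = √(5.2438762 × 10^6) = 2290.0.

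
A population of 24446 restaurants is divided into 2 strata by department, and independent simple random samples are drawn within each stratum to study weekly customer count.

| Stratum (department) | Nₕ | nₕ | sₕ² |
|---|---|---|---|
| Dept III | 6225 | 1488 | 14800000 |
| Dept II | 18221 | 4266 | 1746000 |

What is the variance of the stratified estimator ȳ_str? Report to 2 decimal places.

Var(ȳ_str) = Σₕ Wₕ²(1 − fₕ)sₕ²/nₕ with Wₕ = Nₕ/N, N = 24446.
Dept III: Wₕ = 0.25464289; term = 0.25464289²·(1 − 0.23903614)·14800000/1488 = 490.77893.
Dept II: Wₕ = 0.74535711; term = 0.74535711²·(1 − 0.23412546)·1746000/4266 = 174.14452.
Sum = 664.92345.

664.92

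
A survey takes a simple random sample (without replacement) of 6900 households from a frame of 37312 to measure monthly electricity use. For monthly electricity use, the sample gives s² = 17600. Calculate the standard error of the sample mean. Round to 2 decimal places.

Under SRS without replacement, Var(ȳ) = (1 − f)·s²/n with f = n/N = 6900/37312 = 0.18492710.
Var(ȳ) = (1 − 0.18492710)·17600/6900 = 0.81507290·2.5507246 = 2.0790265.
SE(ȳ) = √(2.0790265) = 1.44.

1.44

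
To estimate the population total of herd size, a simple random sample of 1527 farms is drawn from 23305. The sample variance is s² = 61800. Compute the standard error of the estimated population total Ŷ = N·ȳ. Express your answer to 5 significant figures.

143320

Var(Ŷ) = N²·Var(ȳ) = N²·(1 − n/N)·s²/n.
f = 1527/23305 = 0.06552242; Var(ȳ) = 0.93447758·61800/1527 = 37.819721.
Var(Ŷ) = 23305² · 37.819721 = 2.0540761 × 10^10.
SE(Ŷ) = √(2.0540761 × 10^10) = 143320.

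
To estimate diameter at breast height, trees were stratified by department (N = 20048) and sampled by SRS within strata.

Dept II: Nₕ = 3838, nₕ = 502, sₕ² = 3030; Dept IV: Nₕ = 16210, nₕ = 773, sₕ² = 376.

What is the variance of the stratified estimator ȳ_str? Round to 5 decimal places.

Var(ȳ_str) = Σₕ Wₕ²(1 − fₕ)sₕ²/nₕ with Wₕ = Nₕ/N, N = 20048.
Dept II: Wₕ = 0.19144054; term = 0.19144054²·(1 − 0.13079729)·3030/502 = 0.19227721.
Dept IV: Wₕ = 0.80855946; term = 0.80855946²·(1 − 0.04768661)·376/773 = 0.30283925.
Sum = 0.49511646.

0.49512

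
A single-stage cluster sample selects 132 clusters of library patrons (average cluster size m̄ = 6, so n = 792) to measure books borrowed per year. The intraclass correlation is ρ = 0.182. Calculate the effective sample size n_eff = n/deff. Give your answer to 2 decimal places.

414.66

deff = 1 + (6 − 1)·0.182 = 1 + 0.91 = 1.91.
n_eff = 792 / 1.91 = 414.66.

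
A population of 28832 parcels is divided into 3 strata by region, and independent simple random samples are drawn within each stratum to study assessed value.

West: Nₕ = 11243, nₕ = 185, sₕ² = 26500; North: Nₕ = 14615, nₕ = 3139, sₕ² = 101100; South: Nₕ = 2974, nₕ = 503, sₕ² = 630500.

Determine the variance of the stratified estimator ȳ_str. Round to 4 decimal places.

39.0025

Var(ȳ_str) = Σₕ Wₕ²(1 − fₕ)sₕ²/nₕ with Wₕ = Nₕ/N, N = 28832.
West: Wₕ = 0.38994867; term = 0.38994867²·(1 − 0.01645468)·26500/185 = 21.423154.
North: Wₕ = 0.50690205; term = 0.50690205²·(1 − 0.21477934)·101100/3139 = 6.4982986.
South: Wₕ = 0.10314928; term = 0.10314928²·(1 − 0.16913248)·630500/503 = 11.081059.
Sum = 39.002512.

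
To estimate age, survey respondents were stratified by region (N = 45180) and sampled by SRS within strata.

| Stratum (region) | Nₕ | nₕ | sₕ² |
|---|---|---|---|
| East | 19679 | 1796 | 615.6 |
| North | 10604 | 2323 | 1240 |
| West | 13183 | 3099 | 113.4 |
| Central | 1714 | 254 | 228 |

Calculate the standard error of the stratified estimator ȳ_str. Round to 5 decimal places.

Var(ȳ_str) = Σₕ Wₕ²(1 − fₕ)sₕ²/nₕ with Wₕ = Nₕ/N, N = 45180.
East: Wₕ = 0.43556884; term = 0.43556884²·(1 − 0.09126480)·615.6/1796 = 0.059093978.
North: Wₕ = 0.23470562; term = 0.23470562²·(1 − 0.21906828)·1240/2323 = 0.022963206.
West: Wₕ = 0.29178840; term = 0.29178840²·(1 − 0.23507548)·113.4/3099 = 0.0023831211.
Central: Wₕ = 0.03793714; term = 0.03793714²·(1 − 0.14819137)·228/254 = 0.0011004552.
Sum = 0.08554076.
SE = √(0.08554076) = 0.29247.

0.29247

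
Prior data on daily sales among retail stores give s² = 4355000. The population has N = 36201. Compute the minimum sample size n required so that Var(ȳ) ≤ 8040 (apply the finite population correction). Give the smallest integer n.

Without fpc, n₀ = s²/D = 4355000/8040 = 541.6667.
With fpc, (1 − n/N)·s²/n ≤ D requires n ≥ n₀/(1 + n₀/N) = 541.6667/(1 + 541.6667/36201) = 533.6814.
Rounding up, n = 534.

534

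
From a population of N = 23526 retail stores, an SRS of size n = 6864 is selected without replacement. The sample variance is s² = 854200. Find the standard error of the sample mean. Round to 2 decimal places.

9.39

Under SRS without replacement, Var(ȳ) = (1 − f)·s²/n with f = n/N = 6864/23526 = 0.29176231.
Var(ȳ) = (1 − 0.29176231)·854200/6864 = 0.70823769·124.44639 = 88.137622.
SE(ȳ) = √(88.137622) = 9.39.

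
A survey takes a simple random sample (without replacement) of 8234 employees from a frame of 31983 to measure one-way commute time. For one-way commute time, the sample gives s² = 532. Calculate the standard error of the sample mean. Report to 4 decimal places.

Under SRS without replacement, Var(ȳ) = (1 − f)·s²/n with f = n/N = 8234/31983 = 0.25744927.
Var(ȳ) = (1 − 0.25744927)·532/8234 = 0.74255073·0.064610153 = 0.047976316.
SE(ȳ) = √(0.047976316) = 0.2190.

0.2190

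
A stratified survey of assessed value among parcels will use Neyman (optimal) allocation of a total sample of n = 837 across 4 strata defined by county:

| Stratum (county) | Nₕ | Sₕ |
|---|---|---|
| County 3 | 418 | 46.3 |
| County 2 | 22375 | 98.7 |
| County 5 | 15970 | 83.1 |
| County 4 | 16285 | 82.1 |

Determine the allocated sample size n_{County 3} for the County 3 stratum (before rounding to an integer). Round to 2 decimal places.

Neyman allocation: nₕ = n·NₕSₕ / Σⱼ NⱼSⱼ.
Σ NⱼSⱼ = 418·46.3 + 22375·98.7 + 15970·83.1 + 16285·82.1 = 4.8918714 × 10^6.
n_{County 3} = 837·418·46.3 / (4.8918714 × 10^6) = 3.31.

3.31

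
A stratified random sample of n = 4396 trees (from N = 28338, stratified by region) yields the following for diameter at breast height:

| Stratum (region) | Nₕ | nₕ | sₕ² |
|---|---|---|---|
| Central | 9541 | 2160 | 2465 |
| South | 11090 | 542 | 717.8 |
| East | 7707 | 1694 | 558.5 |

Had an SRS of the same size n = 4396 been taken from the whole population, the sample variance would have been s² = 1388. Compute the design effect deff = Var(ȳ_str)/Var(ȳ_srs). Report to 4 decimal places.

Var(ȳ_str) = Σ Wₕ²(1−fₕ)sₕ²/nₕ with Wₕ = Nₕ/28338:
  Central: (9541/28338)²·(1−2160/9541)·2465/2160 = 0.10007691
  South: (11090/28338)²·(1−542/11090)·717.8/542 = 0.19291564
  East: (7707/28338)²·(1−1694/7707)·558.5/1694 = 0.01902602
  → Var(ȳ_str) = 0.31201857.
Var(ȳ_srs) = (1 − 4396/28338)·1388/4396 = 0.26676142.
deff = 0.31201857 / 0.26676142 = 1.1697.

1.1697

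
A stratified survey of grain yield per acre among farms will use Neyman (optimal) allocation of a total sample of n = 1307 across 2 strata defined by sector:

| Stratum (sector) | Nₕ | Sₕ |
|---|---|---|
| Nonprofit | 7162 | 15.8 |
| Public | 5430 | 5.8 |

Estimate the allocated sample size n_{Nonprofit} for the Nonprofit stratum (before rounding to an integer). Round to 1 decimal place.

Neyman allocation: nₕ = n·NₕSₕ / Σⱼ NⱼSⱼ.
Σ NⱼSⱼ = 7162·15.8 + 5430·5.8 = 144653.6.
n_{Nonprofit} = 1307·7162·15.8 / 144653.6 = 1022.4.

1022.4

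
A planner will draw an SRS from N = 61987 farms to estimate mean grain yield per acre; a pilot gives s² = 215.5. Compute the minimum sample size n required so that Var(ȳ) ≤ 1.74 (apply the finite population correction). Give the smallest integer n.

124

Without fpc, n₀ = s²/D = 215.5/1.74 = 123.8506.
With fpc, (1 − n/N)·s²/n ≤ D requires n ≥ n₀/(1 + n₀/N) = 123.8506/(1 + 123.8506/61987) = 123.6036.
Rounding up, n = 124.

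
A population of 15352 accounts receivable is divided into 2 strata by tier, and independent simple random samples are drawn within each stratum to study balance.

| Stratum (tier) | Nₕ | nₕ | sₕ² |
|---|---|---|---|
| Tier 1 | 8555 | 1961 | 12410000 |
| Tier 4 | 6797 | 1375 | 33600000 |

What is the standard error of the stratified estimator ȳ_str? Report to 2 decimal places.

Var(ȳ_str) = Σₕ Wₕ²(1 − fₕ)sₕ²/nₕ with Wₕ = Nₕ/N, N = 15352.
Tier 1: Wₕ = 0.55725638; term = 0.55725638²·(1 − 0.22922268)·12410000/1961 = 1514.723.
Tier 4: Wₕ = 0.44274362; term = 0.44274362²·(1 − 0.20229513)·33600000/1375 = 3821.0563.
Sum = 5335.7793.
SE = √(5335.7793) = 73.05.

73.05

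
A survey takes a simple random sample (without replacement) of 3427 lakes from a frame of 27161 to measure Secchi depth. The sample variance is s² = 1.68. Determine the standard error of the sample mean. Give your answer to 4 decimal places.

0.0207

Under SRS without replacement, Var(ȳ) = (1 − f)·s²/n with f = n/N = 3427/27161 = 0.12617356.
Var(ȳ) = (1 − 0.12617356)·1.68/3427 = 0.87382644·4.9022469 × 10^-4 = 4.2837129 × 10^-4.
SE(ȳ) = √(4.2837129 × 10^-4) = 0.0207.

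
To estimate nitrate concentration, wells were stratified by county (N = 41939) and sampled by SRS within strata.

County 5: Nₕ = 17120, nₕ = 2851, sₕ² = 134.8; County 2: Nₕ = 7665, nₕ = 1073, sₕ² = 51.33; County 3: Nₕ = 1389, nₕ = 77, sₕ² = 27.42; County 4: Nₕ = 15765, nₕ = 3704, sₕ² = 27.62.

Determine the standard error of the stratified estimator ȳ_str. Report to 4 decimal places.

0.0955

Var(ȳ_str) = Σₕ Wₕ²(1 − fₕ)sₕ²/nₕ with Wₕ = Nₕ/N, N = 41939.
County 5: Wₕ = 0.40821193; term = 0.40821193²·(1 − 0.16653037)·134.8/2851 = 0.0065668006.
County 2: Wₕ = 0.18276545; term = 0.18276545²·(1 − 0.13998695)·51.33/1073 = 0.0013742469.
County 3: Wₕ = 0.03311953; term = 0.03311953²·(1 − 0.05543557)·27.42/77 = 3.6895777 × 10^-4.
County 4: Wₕ = 0.37590310; term = 0.37590310²·(1 − 0.23495084)·27.62/3704 = 8.0610914 × 10^-4.
Sum = 0.0091161144.
SE = √(0.0091161144) = 0.0955.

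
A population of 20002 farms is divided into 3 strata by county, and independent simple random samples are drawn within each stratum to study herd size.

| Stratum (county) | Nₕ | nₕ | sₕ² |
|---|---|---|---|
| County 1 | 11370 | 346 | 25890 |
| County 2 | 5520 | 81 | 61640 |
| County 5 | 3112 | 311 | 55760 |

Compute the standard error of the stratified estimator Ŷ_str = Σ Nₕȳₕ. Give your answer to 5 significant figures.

183820

Var(Ŷ_str) = Σₕ Nₕ²(1 − fₕ)sₕ²/nₕ.
County 1: 11370²·(1 − 346/11370)·25890/346 = 9.3789802 × 10^9.
County 2: 5520²·(1 − 81/5520)·61640/81 = 2.2847345 × 10^10.
County 5: 3112²·(1 − 311/3112)·55760/311 = 1.562842 × 10^9.
Sum = 3.3789167 × 10^10.
SE = √(3.3789167 × 10^10) = 183820.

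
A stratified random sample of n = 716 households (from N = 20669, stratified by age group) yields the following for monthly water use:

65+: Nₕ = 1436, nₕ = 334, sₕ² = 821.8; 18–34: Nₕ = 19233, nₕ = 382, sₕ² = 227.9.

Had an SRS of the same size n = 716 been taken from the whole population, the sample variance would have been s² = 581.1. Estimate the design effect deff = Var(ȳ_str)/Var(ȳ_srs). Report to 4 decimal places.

0.6579

Var(ȳ_str) = Σ Wₕ²(1−fₕ)sₕ²/nₕ with Wₕ = Nₕ/20669:
  65+: (1436/20669)²·(1−334/1436)·821.8/334 = 0.0091141626
  18–34: (19233/20669)²·(1−382/19233)·227.9/382 = 0.5063181
  → Var(ȳ_str) = 0.51543226.
Var(ȳ_srs) = (1 − 716/20669)·581.1/716 = 0.78347761.
deff = 0.51543226 / 0.78347761 = 0.6579.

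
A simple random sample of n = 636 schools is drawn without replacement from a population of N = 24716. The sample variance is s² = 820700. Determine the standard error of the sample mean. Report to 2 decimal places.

Under SRS without replacement, Var(ȳ) = (1 − f)·s²/n with f = n/N = 636/24716 = 0.02573232.
Var(ȳ) = (1 − 0.02573232)·820700/636 = 0.97426768·1290.4088 = 1257.2036.
SE(ȳ) = √(1257.2036) = 35.46.

35.46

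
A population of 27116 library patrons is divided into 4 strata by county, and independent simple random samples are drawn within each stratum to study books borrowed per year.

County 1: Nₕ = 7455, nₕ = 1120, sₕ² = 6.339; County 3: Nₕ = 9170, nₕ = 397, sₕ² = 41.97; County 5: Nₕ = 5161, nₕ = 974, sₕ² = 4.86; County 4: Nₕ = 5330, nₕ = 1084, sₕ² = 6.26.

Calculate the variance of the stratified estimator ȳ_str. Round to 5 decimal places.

0.01225

Var(ȳ_str) = Σₕ Wₕ²(1 − fₕ)sₕ²/nₕ with Wₕ = Nₕ/N, N = 27116.
County 1: Wₕ = 0.27492993; term = 0.27492993²·(1 − 0.15023474)·6.339/1120 = 3.6353459 × 10^-4.
County 3: Wₕ = 0.33817672; term = 0.33817672²·(1 − 0.04329335)·41.97/397 = 0.011566839.
County 5: Wₕ = 0.19033043; term = 0.19033043²·(1 − 0.18872312)·4.86/974 = 1.4664352 × 10^-4.
County 4: Wₕ = 0.19656291; term = 0.19656291²·(1 − 0.20337711)·6.26/1084 = 1.7774648 × 10^-4.
Sum = 0.012254764.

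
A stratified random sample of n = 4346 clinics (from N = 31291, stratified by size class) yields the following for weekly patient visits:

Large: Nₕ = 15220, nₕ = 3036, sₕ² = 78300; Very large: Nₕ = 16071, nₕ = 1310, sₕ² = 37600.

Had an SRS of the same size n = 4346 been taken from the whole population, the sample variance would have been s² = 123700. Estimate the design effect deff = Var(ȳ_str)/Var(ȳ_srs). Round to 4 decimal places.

0.4830

Var(ȳ_str) = Σ Wₕ²(1−fₕ)sₕ²/nₕ with Wₕ = Nₕ/31291:
  Large: (15220/31291)²·(1−3036/15220)·78300/3036 = 4.8845623
  Very large: (16071/31291)²·(1−1310/16071)·37600/1310 = 6.9540266
  → Var(ȳ_str) = 11.838589.
Var(ȳ_srs) = (1 − 4346/31291)·123700/4346 = 24.509741.
deff = 11.838589 / 24.509741 = 0.4830.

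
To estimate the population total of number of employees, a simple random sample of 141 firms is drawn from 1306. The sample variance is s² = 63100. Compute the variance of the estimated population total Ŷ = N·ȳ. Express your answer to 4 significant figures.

6.809 × 10^8

Var(Ŷ) = N²·Var(ȳ) = N²·(1 − n/N)·s²/n.
f = 141/1306 = 0.10796325; Var(ȳ) = 0.89203675·63100/141 = 399.20226.
Var(Ŷ) = 1306² · 399.20226 = 6.8089375 × 10^8.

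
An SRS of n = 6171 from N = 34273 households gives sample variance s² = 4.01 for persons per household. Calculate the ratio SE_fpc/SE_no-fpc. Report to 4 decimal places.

f = n/N = 6171/34273 = 0.18005427.
SE_no-fpc = √(s²/n) = 0.025491443; SE_fpc = √((1−f)s²/n) = 0.023082719.
Ratio = √(1−f) = 0.90550855.

0.9055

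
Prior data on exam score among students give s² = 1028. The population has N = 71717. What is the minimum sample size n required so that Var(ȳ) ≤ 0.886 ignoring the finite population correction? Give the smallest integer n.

Without fpc, n₀ = s²/D = 1028/0.886 = 1160.2709.
Rounding up, n = 1161.

1161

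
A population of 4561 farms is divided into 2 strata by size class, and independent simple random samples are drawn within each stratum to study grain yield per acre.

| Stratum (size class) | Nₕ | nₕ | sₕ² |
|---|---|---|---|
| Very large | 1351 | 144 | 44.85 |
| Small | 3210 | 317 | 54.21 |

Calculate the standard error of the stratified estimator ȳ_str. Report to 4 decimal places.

0.3174

Var(ȳ_str) = Σₕ Wₕ²(1 − fₕ)sₕ²/nₕ with Wₕ = Nₕ/N, N = 4561.
Very large: Wₕ = 0.29620697; term = 0.29620697²·(1 − 0.10658771)·44.85/144 = 0.024414196.
Small: Wₕ = 0.70379303; term = 0.70379303²·(1 − 0.09875389)·54.21/317 = 0.07634023.
Sum = 0.10075443.
SE = √(0.10075443) = 0.3174.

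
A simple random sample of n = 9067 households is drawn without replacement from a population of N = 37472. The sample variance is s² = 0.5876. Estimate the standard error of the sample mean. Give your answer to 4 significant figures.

0.007009

Under SRS without replacement, Var(ȳ) = (1 − f)·s²/n with f = n/N = 9067/37472 = 0.24196734.
Var(ȳ) = (1 − 0.24196734)·0.5876/9067 = 0.75803266·6.4806441 × 10^-5 = 4.9125399 × 10^-5.
SE(ȳ) = √(4.9125399 × 10^-5) = 0.007009.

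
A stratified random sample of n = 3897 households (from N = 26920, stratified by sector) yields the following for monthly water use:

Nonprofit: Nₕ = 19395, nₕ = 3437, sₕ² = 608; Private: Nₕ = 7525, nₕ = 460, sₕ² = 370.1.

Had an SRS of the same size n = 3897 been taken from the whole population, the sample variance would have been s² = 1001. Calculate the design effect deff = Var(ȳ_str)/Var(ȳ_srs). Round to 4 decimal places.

0.6126

Var(ȳ_str) = Σ Wₕ²(1−fₕ)sₕ²/nₕ with Wₕ = Nₕ/26920:
  Nonprofit: (19395/26920)²·(1−3437/19395)·608/3437 = 0.075551342
  Private: (7525/26920)²·(1−460/7525)·370.1/460 = 0.05902416
  → Var(ȳ_str) = 0.1345755.
Var(ȳ_srs) = (1 − 3897/26920)·1001/3897 = 0.21968.
deff = 0.1345755 / 0.21968 = 0.6126.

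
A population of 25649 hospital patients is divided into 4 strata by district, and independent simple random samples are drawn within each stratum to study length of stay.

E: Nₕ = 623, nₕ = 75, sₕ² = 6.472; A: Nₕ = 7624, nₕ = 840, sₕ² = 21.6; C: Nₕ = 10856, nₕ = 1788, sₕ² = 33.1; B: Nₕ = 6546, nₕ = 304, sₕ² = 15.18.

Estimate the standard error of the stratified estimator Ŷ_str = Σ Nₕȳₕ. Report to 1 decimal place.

2285.2

Var(Ŷ_str) = Σₕ Nₕ²(1 − fₕ)sₕ²/nₕ.
E: 623²·(1 − 75/623)·6.472/75 = 29460.889.
A: 7624²·(1 − 840/7624)·21.6/840 = 1.3299741 × 10^6.
C: 10856²·(1 − 1788/10856)·33.1/1788 = 1.8223921 × 10^6.
B: 6546²·(1 − 304/6546)·15.18/304 = 2.0403184 × 10^6.
Sum = 5.2221455 × 10^6.
SE = √(5.2221455 × 10^6) = 2285.2.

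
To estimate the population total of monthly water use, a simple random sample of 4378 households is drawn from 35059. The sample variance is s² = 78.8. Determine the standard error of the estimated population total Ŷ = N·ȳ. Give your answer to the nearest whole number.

4400

Var(Ŷ) = N²·Var(ȳ) = N²·(1 − n/N)·s²/n.
f = 4378/35059 = 0.12487521; Var(ȳ) = 0.87512479·78.8/4378 = 0.015751447.
Var(Ŷ) = 35059² · 0.015751447 = 1.9360631 × 10^7.
SE(Ŷ) = √(1.9360631 × 10^7) = 4400.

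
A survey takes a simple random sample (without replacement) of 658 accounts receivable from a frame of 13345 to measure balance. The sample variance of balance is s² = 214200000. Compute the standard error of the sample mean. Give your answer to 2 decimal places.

Under SRS without replacement, Var(ȳ) = (1 − f)·s²/n with f = n/N = 658/13345 = 0.04930686.
Var(ȳ) = (1 − 0.04930686)·214200000/658 = 0.95069314·325531.91 = 309480.96.
SE(ȳ) = √(309480.96) = 556.31.

556.31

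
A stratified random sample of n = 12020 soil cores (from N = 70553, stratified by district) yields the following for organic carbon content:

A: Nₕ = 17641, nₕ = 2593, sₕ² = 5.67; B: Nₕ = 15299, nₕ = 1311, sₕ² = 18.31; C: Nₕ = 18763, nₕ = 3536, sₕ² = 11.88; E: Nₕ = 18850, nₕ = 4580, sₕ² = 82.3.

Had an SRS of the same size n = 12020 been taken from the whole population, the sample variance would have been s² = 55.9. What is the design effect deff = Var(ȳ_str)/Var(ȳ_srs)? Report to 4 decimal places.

0.4875

Var(ȳ_str) = Σ Wₕ²(1−fₕ)sₕ²/nₕ with Wₕ = Nₕ/70553:
  A: (17641/70553)²·(1−2593/17641)·5.67/2593 = 1.1661423 × 10^-4
  B: (15299/70553)²·(1−1311/15299)·18.31/1311 = 6.0044516 × 10^-4
  C: (18763/70553)²·(1−3536/18763)·11.88/3536 = 1.9283677 × 10^-4
  E: (18850/70553)²·(1−4580/18850)·82.3/4580 = 9.7104356 × 10^-4
  → Var(ȳ_str) = 0.0018809397.
Var(ȳ_srs) = (1 − 12020/70553)·55.9/12020 = 0.0038582702.
deff = 0.0018809397 / 0.0038582702 = 0.4875.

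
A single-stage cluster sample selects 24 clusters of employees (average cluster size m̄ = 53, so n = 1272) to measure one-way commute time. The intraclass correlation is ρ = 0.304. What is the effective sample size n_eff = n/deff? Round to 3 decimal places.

deff = 1 + (53 − 1)·0.304 = 1 + 15.808 = 16.808.
n_eff = 1272 / 16.808 = 75.678.

75.678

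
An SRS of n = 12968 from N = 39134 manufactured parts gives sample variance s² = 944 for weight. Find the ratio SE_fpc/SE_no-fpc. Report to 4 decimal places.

0.8177

f = n/N = 12968/39134 = 0.33137425.
SE_no-fpc = √(s²/n) = 0.26980469; SE_fpc = √((1−f)s²/n) = 0.22061805.
Ratio = √(1−f) = 0.81769539.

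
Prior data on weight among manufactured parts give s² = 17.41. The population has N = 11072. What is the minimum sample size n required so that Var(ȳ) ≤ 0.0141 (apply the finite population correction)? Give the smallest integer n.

1111

Without fpc, n₀ = s²/D = 17.41/0.0141 = 1234.7518.
With fpc, (1 − n/N)·s²/n ≤ D requires n ≥ n₀/(1 + n₀/N) = 1234.7518/(1 + 1234.7518/11072) = 1110.8676.
Rounding up, n = 1111.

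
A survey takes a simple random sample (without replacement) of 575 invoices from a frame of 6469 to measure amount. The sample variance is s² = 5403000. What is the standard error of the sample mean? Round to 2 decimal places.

92.53

Under SRS without replacement, Var(ȳ) = (1 − f)·s²/n with f = n/N = 575/6469 = 0.08888545.
Var(ȳ) = (1 − 0.08888545)·5403000/575 = 0.91111455·9396.5217 = 8561.3076.
SE(ȳ) = √(8561.3076) = 92.53.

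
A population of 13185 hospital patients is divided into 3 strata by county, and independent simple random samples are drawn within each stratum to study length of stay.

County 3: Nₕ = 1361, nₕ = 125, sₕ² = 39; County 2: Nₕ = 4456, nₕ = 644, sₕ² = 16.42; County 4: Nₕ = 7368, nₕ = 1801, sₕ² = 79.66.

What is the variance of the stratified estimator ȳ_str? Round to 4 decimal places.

0.0159

Var(ȳ_str) = Σₕ Wₕ²(1 − fₕ)sₕ²/nₕ with Wₕ = Nₕ/N, N = 13185.
County 3: Wₕ = 0.10322336; term = 0.10322336²·(1 − 0.09184423)·39/125 = 0.0030190543.
County 2: Wₕ = 0.33795980; term = 0.33795980²·(1 − 0.14452424)·16.42/644 = 0.0024912946.
County 4: Wₕ = 0.55881684; term = 0.55881684²·(1 − 0.24443540)·79.66/1801 = 0.010436074.
Sum = 0.015946423.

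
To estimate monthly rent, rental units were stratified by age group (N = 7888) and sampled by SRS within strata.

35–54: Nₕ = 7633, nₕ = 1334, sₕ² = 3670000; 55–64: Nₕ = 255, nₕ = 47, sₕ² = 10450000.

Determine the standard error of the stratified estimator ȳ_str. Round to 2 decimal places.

48.12

Var(ȳ_str) = Σₕ Wₕ²(1 − fₕ)sₕ²/nₕ with Wₕ = Nₕ/N, N = 7888.
35–54: Wₕ = 0.96767241; term = 0.96767241²·(1 − 0.17476746)·3670000/1334 = 2125.9023.
55–64: Wₕ = 0.03232759; term = 0.03232759²·(1 − 0.18431373)·10450000/47 = 189.53444.
Sum = 2315.4367.
SE = √(2315.4367) = 48.12.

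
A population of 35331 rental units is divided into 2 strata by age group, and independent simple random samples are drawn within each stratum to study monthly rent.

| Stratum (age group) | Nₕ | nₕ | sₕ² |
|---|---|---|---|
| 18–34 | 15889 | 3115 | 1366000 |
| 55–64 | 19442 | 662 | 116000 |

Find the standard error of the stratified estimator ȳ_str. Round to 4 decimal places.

Var(ȳ_str) = Σₕ Wₕ²(1 − fₕ)sₕ²/nₕ with Wₕ = Nₕ/N, N = 35331.
18–34: Wₕ = 0.44971838; term = 0.44971838²·(1 − 0.19604758)·1366000/3115 = 71.302419.
55–64: Wₕ = 0.55028162; term = 0.55028162²·(1 − 0.03404999)·116000/662 = 51.253634.
Sum = 122.55605.
SE = √(122.55605) = 11.0705.

11.0705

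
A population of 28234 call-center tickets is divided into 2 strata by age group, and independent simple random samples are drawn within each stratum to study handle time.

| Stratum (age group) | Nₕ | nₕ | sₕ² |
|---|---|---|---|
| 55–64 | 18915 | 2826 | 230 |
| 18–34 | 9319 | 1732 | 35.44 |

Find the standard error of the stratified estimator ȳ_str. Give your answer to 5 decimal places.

Var(ȳ_str) = Σₕ Wₕ²(1 − fₕ)sₕ²/nₕ with Wₕ = Nₕ/N, N = 28234.
55–64: Wₕ = 0.66993696; term = 0.66993696²·(1 − 0.14940523)·230/2826 = 0.031070358.
18–34: Wₕ = 0.33006304; term = 0.33006304²·(1 − 0.18585685)·35.44/1732 = 0.0018148486.
Sum = 0.032885207.
SE = √(0.032885207) = 0.18134.

0.18134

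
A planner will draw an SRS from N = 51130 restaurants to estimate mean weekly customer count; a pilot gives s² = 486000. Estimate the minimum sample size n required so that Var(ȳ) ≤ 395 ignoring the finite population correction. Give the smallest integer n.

1231

Without fpc, n₀ = s²/D = 486000/395 = 1230.3797.
Rounding up, n = 1231.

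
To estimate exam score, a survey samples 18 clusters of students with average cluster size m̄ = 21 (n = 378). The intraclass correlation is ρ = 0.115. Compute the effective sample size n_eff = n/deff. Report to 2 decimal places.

114.55

deff = 1 + (21 − 1)·0.115 = 1 + 2.3 = 3.3.
n_eff = 378 / 3.3 = 114.55.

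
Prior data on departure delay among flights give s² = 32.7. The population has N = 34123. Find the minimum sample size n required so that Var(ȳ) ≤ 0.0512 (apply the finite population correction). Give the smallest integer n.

Without fpc, n₀ = s²/D = 32.7/0.0512 = 638.6719.
With fpc, (1 − n/N)·s²/n ≤ D requires n ≥ n₀/(1 + n₀/N) = 638.6719/(1 + 638.6719/34123) = 626.9377.
Rounding up, n = 627.

627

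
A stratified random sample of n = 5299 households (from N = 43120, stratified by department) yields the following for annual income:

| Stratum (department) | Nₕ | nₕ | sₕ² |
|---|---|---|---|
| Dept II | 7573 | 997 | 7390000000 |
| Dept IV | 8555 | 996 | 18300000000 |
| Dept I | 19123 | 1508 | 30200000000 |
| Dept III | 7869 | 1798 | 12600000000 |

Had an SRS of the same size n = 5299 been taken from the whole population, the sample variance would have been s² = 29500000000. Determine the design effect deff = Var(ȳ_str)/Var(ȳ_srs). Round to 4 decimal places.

0.9514

Var(ȳ_str) = Σ Wₕ²(1−fₕ)sₕ²/nₕ with Wₕ = Nₕ/43120:
  Dept II: (7573/43120)²·(1−997/7573)·7390000000/997 = 198527.89
  Dept IV: (8555/43120)²·(1−996/8555)·18300000000/996 = 639026.11
  Dept I: (19123/43120)²·(1−1508/19123)·30200000000/1508 = 3.6281628 × 10^6
  Dept III: (7869/43120)²·(1−1798/7869)·12600000000/1798 = 180054.15
  → Var(ȳ_str) = 4.645771 × 10^6.
Var(ȳ_srs) = (1 − 5299/43120)·29500000000/5299 = 4.8829508 × 10^6.
deff = (4.645771 × 10^6) / (4.8829508 × 10^6) = 0.9514.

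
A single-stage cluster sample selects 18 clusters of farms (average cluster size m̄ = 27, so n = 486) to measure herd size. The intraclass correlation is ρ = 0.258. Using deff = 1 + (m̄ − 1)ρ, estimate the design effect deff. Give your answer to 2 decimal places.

7.71

deff = 1 + (27 − 1)·0.258 = 1 + 6.708 = 7.708.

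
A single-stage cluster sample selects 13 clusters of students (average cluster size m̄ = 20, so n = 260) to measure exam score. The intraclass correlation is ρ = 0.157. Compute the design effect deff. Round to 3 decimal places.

deff = 1 + (20 − 1)·0.157 = 1 + 2.983 = 3.983.

3.983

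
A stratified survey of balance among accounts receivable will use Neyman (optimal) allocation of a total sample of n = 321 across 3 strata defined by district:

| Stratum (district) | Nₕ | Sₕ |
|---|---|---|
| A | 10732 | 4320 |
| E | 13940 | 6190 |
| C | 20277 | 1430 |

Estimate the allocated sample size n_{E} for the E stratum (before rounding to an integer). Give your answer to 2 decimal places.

Neyman allocation: nₕ = n·NₕSₕ / Σⱼ NⱼSⱼ.
Σ NⱼSⱼ = 10732·4320 + 13940·6190 + 20277·1430 = 1.6164695 × 10^8.
n_{E} = 321·13940·6190 / (1.6164695 × 10^8) = 171.35.

171.35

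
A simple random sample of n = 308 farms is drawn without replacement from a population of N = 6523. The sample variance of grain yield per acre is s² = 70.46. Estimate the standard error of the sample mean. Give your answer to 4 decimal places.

0.4669

Under SRS without replacement, Var(ȳ) = (1 − f)·s²/n with f = n/N = 308/6523 = 0.04721754.
Var(ȳ) = (1 − 0.04721754)·70.46/308 = 0.95278246·0.22876623 = 0.21796446.
SE(ȳ) = √(0.21796446) = 0.4669.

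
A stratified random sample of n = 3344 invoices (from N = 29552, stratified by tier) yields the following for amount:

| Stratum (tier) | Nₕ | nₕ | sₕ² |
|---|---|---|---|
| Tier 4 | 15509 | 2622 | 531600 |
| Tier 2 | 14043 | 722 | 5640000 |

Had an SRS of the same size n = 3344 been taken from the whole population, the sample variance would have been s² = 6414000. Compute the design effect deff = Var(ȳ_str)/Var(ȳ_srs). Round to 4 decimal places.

1.0110

Var(ȳ_str) = Σ Wₕ²(1−fₕ)sₕ²/nₕ with Wₕ = Nₕ/29552:
  Tier 4: (15509/29552)²·(1−2622/15509)·531600/2622 = 46.399591
  Tier 2: (14043/29552)²·(1−722/14043)·5640000/722 = 1673.2656
  → Var(ȳ_str) = 1719.6652.
Var(ȳ_srs) = (1 − 3344/29552)·6414000/3344 = 1701.0211.
deff = 1719.6652 / 1701.0211 = 1.0110.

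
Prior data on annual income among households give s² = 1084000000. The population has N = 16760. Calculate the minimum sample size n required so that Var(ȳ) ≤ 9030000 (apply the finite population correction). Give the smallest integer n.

Without fpc, n₀ = s²/D = 1084000000/9030000 = 120.0443.
With fpc, (1 − n/N)·s²/n ≤ D requires n ≥ n₀/(1 + n₀/N) = 120.0443/(1 + 120.0443/16760) = 119.1906.
Rounding up, n = 120.

120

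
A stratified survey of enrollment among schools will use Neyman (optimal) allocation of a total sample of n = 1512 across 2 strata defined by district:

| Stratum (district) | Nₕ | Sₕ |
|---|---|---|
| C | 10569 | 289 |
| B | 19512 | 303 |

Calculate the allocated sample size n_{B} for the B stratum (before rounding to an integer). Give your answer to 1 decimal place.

Neyman allocation: nₕ = n·NₕSₕ / Σⱼ NⱼSⱼ.
Σ NⱼSⱼ = 10569·289 + 19512·303 = 8.966577 × 10^6.
n_{B} = 1512·19512·303 / (8.966577 × 10^6) = 996.9.

996.9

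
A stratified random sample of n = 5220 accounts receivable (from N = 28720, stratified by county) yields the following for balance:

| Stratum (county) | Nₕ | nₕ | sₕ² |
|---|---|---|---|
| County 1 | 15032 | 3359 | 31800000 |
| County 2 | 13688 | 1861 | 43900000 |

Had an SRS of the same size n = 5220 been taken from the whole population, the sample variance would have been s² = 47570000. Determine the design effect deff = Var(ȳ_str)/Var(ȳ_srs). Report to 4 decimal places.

0.8910

Var(ȳ_str) = Σ Wₕ²(1−fₕ)sₕ²/nₕ with Wₕ = Nₕ/28720:
  County 1: (15032/28720)²·(1−3359/15032)·31800000/3359 = 2013.9445
  County 2: (13688/28720)²·(1−1861/13688)·43900000/1861 = 4629.8175
  → Var(ȳ_str) = 6643.762.
Var(ȳ_srs) = (1 − 5220/28720)·47570000/5220 = 7456.6898.
deff = 6643.762 / 7456.6898 = 0.8910.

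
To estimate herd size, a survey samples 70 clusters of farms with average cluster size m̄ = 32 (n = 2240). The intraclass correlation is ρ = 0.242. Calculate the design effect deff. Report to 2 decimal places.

deff = 1 + (32 − 1)·0.242 = 1 + 7.502 = 8.502.

8.50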